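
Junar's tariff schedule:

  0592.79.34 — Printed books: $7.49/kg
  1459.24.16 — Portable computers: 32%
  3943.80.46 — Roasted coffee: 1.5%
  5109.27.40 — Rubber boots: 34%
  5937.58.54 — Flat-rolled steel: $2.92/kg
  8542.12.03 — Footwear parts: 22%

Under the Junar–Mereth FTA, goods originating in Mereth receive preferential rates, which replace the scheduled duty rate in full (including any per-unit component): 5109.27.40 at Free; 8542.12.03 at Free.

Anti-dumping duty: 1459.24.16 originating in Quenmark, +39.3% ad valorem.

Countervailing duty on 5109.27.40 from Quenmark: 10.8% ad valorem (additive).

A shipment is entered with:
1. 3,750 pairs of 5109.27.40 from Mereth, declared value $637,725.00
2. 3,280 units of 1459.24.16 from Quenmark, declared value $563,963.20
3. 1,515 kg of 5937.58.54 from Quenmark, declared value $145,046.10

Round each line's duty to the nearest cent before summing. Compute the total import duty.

$406,529.56

Line 1 (5109.27.40, Mereth, 3,750 pairs, $637,725.00):
Base rate for 5109.27.40 is 34%.
Origin Mereth qualifies under the Junar–Mereth agreement and 5109.27.40 is covered: preferential rate Free applies instead.
The additional-duty order on 5109.27.40 targets Quenmark, not Mereth; it does not apply.
Duty = $637,725.00 × 0% = $0.00.
Line 2 (1459.24.16, Quenmark, 3,280 units, $563,963.20):
Base rate for 1459.24.16 is 32%.
Additional duty on 1459.24.16 from Quenmark: +39.3%. Applied ad valorem rate: 32% + 39.3% = 71.3%.
Duty = $563,963.20 × 71.3% = $402,105.76.
Line 3 (5937.58.54, Quenmark, 1,515 kg, $145,046.10):
Base rate for 5937.58.54 is $2.92/kg.
Duty = 1,515 × $2.92 = $4,423.80.
Total = $0.00 + $402,105.76 + $4,423.80 = $406,529.56.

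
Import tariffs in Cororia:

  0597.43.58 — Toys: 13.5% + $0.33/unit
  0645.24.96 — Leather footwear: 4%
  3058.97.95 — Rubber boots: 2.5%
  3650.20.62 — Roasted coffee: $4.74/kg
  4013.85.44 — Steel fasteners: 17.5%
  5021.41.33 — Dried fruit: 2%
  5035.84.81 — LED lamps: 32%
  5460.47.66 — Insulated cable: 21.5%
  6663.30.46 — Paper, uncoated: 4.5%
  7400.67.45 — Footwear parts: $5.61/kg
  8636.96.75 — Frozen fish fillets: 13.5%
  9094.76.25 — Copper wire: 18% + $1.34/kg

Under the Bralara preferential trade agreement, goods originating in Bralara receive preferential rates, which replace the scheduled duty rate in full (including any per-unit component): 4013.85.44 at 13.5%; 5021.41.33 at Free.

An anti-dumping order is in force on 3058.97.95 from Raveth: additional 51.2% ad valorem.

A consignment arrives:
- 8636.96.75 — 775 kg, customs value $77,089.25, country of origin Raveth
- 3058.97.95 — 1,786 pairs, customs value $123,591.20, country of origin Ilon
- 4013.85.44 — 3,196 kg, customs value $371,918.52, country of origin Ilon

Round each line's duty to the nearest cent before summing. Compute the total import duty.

$78,582.57

Line 1 (8636.96.75, Raveth, 775 kg, $77,089.25):
Base rate for 8636.96.75 is 13.5%.
Duty = $77,089.25 × 13.5% = $10,407.05.
Line 2 (3058.97.95, Ilon, 1,786 pairs, $123,591.20):
Base rate for 3058.97.95 is 2.5%.
The additional-duty order on 3058.97.95 targets Raveth, not Ilon; it does not apply.
Duty = $123,591.20 × 2.5% = $3,089.78.
Line 3 (4013.85.44, Ilon, 3,196 kg, $371,918.52):
Base rate for 4013.85.44 is 17.5%.
4013.85.44 has an FTA preferential rate, but origin Ilon is not Bralara; base rate stands.
Duty = $371,918.52 × 17.5% = $65,085.74.
Total = $10,407.05 + $3,089.78 + $65,085.74 = $78,582.57.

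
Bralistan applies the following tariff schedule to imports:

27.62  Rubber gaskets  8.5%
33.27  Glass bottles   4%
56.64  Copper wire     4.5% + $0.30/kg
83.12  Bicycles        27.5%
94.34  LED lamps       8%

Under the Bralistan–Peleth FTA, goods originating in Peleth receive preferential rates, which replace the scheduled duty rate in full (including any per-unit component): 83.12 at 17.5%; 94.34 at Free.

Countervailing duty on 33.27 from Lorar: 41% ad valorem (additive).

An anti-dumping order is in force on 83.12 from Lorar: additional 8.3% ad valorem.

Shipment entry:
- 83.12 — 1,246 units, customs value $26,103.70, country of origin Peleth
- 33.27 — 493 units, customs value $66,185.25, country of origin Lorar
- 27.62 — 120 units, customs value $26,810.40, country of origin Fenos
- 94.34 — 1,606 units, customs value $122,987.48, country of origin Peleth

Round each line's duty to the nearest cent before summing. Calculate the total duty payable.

Line 1 (83.12, Peleth, 1,246 units, $26,103.70):
Base rate for 83.12 is 27.5%.
Origin Peleth qualifies under the Bralistan–Peleth agreement and 83.12 is covered: preferential rate 17.5% applies instead.
The additional-duty order on 83.12 targets Lorar, not Peleth; it does not apply.
Duty = $26,103.70 × 17.5% = $4,568.15.
Line 2 (33.27, Lorar, 493 units, $66,185.25):
Base rate for 33.27 is 4%.
Additional duty on 33.27 from Lorar: +41%. Applied ad valorem rate: 4% + 41% = 45%.
Duty = $66,185.25 × 45% = $29,783.36.
Line 3 (27.62, Fenos, 120 units, $26,810.40):
Base rate for 27.62 is 8.5%.
Duty = $26,810.40 × 8.5% = $2,278.88.
Line 4 (94.34, Peleth, 1,606 units, $122,987.48):
Base rate for 94.34 is 8%.
Origin Peleth qualifies under the Bralistan–Peleth agreement and 94.34 is covered: preferential rate Free applies instead.
Duty = $122,987.48 × 0% = $0.00.
Total = $4,568.15 + $29,783.36 + $2,278.88 + $0.00 = $36,630.39.

$36,630.39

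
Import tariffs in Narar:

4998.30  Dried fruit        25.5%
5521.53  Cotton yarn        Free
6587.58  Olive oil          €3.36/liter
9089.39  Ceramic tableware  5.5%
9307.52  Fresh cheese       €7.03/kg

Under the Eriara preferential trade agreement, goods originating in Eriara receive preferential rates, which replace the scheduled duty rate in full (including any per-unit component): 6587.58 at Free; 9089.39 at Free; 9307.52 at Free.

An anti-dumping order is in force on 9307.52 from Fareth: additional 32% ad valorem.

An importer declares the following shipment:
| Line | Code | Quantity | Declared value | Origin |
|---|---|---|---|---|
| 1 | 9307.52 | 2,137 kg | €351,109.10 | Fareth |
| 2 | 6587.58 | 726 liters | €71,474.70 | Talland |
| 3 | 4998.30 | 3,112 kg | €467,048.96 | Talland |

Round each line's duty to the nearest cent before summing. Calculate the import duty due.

Line 1 (9307.52, Fareth, 2,137 kg, €351,109.10):
Base rate for 9307.52 is €7.03/kg.
9307.52 has an FTA preferential rate, but origin Fareth is not Eriara; base rate stands.
Additional duty on 9307.52 from Fareth: +32% ad valorem. Applied ad valorem rate = 32%.
Duty = €351,109.10 × 32% + 2,137 × €7.03 = €127,378.02.
Line 2 (6587.58, Talland, 726 liters, €71,474.70):
Base rate for 6587.58 is €3.36/liter.
6587.58 has an FTA preferential rate, but origin Talland is not Eriara; base rate stands.
Duty = 726 × €3.36 = €2,439.36.
Line 3 (4998.30, Talland, 3,112 kg, €467,048.96):
Base rate for 4998.30 is 25.5%.
Duty = €467,048.96 × 25.5% = €119,097.48.
Total = €127,378.02 + €2,439.36 + €119,097.48 = €248,914.86.

€248,914.86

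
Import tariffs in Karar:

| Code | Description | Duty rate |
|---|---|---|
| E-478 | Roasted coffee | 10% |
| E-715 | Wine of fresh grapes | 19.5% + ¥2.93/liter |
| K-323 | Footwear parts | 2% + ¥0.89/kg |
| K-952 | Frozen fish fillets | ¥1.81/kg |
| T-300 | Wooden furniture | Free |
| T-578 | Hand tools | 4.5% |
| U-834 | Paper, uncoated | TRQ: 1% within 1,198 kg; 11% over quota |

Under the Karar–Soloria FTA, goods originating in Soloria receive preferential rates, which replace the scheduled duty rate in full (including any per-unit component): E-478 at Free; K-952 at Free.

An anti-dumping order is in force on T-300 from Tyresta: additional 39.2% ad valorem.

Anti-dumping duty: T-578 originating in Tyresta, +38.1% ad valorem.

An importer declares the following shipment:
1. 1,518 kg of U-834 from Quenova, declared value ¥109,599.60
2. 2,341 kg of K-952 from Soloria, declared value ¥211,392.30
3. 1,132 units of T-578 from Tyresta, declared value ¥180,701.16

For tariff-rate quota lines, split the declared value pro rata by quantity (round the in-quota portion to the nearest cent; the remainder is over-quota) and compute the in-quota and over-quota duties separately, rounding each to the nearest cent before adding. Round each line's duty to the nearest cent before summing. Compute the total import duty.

Line 1 (U-834, Quenova, 1,518 kg, ¥109,599.60):
Code U-834 is under a tariff-rate quota (threshold 1,198 kg). In-quota: 1,198 kg at 1%; over-quota: 320 kg at 11%.
Pro-rata value split: in-quota = ¥109,599.60 × 1,198/1,518 = ¥86,495.60; over-quota = ¥109,599.60 − ¥86,495.60 = ¥23,104.00.
In-quota duty = ¥86,495.60 × 1% = ¥864.96. Over-quota duty = ¥23,104.00 × 11% = ¥2,541.44.
Line duty = ¥864.96 + ¥2,541.44 = ¥3,406.40.
Line 2 (K-952, Soloria, 2,341 kg, ¥211,392.30):
Base rate for K-952 is ¥1.81/kg.
Origin Soloria qualifies under the Karar–Soloria agreement and K-952 is covered: preferential rate Free applies instead.
Duty = ¥211,392.30 × 0% = ¥0.00.
Line 3 (T-578, Tyresta, 1,132 units, ¥180,701.16):
Base rate for T-578 is 4.5%.
Additional duty on T-578 from Tyresta: +38.1%. Applied ad valorem rate: 4.5% + 38.1% = 42.6%.
Duty = ¥180,701.16 × 42.6% = ¥76,978.69.
Total = ¥3,406.40 + ¥0.00 + ¥76,978.69 = ¥80,385.09.

¥80,385.09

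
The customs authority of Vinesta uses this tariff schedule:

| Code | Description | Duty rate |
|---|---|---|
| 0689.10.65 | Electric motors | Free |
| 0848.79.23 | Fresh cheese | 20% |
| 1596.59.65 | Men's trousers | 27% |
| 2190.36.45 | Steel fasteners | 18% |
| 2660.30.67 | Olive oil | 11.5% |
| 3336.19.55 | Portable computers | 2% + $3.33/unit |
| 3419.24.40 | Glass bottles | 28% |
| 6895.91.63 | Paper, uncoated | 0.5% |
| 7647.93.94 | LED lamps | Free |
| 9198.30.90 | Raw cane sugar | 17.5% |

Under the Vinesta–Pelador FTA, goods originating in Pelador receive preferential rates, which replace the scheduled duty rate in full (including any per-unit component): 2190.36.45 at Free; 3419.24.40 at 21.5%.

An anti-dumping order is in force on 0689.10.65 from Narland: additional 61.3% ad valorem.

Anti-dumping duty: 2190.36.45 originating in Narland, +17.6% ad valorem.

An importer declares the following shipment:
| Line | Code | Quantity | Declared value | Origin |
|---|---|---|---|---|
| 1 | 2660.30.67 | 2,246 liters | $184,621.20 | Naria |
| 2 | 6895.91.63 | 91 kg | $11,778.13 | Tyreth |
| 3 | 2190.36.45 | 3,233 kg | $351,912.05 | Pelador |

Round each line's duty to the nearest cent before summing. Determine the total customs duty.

$21,290.33

Line 1 (2660.30.67, Naria, 2,246 liters, $184,621.20):
Base rate for 2660.30.67 is 11.5%.
Duty = $184,621.20 × 11.5% = $21,231.44.
Line 2 (6895.91.63, Tyreth, 91 kg, $11,778.13):
Base rate for 6895.91.63 is 0.5%.
Duty = $11,778.13 × 0.5% = $58.89.
Line 3 (2190.36.45, Pelador, 3,233 kg, $351,912.05):
Base rate for 2190.36.45 is 18%.
Origin Pelador qualifies under the Vinesta–Pelador agreement and 2190.36.45 is covered: preferential rate Free applies instead.
The additional-duty order on 2190.36.45 targets Narland, not Pelador; it does not apply.
Duty = $351,912.05 × 0% = $0.00.
Total = $21,231.44 + $58.89 + $0.00 = $21,290.33.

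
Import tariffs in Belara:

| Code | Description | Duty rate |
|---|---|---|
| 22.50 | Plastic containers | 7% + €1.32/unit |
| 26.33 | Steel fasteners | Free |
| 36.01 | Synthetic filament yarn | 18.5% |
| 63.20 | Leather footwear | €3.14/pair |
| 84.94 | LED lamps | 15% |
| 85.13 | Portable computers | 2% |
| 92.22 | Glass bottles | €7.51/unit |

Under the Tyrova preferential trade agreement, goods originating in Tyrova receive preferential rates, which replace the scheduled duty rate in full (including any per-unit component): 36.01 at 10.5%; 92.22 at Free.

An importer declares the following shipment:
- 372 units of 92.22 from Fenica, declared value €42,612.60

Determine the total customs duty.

Line 1 (92.22, Fenica, 372 units, €42,612.60):
Base rate for 92.22 is €7.51/unit.
92.22 has an FTA preferential rate, but origin Fenica is not Tyrova; base rate stands.
Duty = 372 × €7.51 = €2,793.72.

€2,793.72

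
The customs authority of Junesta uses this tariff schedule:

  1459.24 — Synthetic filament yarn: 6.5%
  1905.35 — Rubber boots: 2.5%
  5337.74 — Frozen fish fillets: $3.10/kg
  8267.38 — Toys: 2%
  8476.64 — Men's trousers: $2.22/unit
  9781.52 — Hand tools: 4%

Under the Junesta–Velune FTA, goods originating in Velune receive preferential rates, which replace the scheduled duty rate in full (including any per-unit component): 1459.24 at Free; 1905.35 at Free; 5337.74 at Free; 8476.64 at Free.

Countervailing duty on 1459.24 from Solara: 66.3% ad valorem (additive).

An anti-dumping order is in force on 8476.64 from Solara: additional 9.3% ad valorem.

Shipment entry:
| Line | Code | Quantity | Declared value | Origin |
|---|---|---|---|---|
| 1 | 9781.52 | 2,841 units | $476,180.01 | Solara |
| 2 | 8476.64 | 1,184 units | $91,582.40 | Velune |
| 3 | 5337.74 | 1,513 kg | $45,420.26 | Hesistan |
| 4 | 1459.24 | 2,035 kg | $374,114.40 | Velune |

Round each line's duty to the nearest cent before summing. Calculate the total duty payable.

$23,737.50

Line 1 (9781.52, Solara, 2,841 units, $476,180.01):
Base rate for 9781.52 is 4%.
Duty = $476,180.01 × 4% = $19,047.20.
Line 2 (8476.64, Velune, 1,184 units, $91,582.40):
Base rate for 8476.64 is $2.22/unit.
Origin Velune qualifies under the Junesta–Velune agreement and 8476.64 is covered: preferential rate Free applies instead.
The additional-duty order on 8476.64 targets Solara, not Velune; it does not apply.
Duty = $91,582.40 × 0% = $0.00.
Line 3 (5337.74, Hesistan, 1,513 kg, $45,420.26):
Base rate for 5337.74 is $3.10/kg.
5337.74 has an FTA preferential rate, but origin Hesistan is not Velune; base rate stands.
Duty = 1,513 × $3.10 = $4,690.30.
Line 4 (1459.24, Velune, 2,035 kg, $374,114.40):
Base rate for 1459.24 is 6.5%.
Origin Velune qualifies under the Junesta–Velune agreement and 1459.24 is covered: preferential rate Free applies instead.
The additional-duty order on 1459.24 targets Solara, not Velune; it does not apply.
Duty = $374,114.40 × 0% = $0.00.
Total = $19,047.20 + $0.00 + $4,690.30 + $0.00 = $23,737.50.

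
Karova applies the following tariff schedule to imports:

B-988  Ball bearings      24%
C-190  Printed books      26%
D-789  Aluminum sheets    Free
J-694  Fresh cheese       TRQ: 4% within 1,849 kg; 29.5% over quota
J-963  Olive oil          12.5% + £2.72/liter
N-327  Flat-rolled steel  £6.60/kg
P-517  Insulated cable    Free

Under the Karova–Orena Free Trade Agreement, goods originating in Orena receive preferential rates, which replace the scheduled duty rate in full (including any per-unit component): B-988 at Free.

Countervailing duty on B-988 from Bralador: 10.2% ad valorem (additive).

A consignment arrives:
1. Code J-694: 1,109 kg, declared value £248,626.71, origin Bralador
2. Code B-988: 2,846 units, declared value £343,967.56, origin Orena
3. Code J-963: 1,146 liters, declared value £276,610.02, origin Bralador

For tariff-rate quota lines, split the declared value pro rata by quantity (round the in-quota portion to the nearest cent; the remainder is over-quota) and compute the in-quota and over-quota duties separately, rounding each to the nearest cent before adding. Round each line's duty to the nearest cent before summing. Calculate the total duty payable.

Line 1 (J-694, Bralador, 1,109 kg, £248,626.71):
Code J-694 is under a tariff-rate quota (threshold 1,849 kg). Quantity 1,109 kg is within the quota, so the in-quota rate 4% applies to the full value.
Duty = £248,626.71 × 4% = £9,945.07.
Line 2 (B-988, Orena, 2,846 units, £343,967.56):
Base rate for B-988 is 24%.
Origin Orena qualifies under the Karova–Orena agreement and B-988 is covered: preferential rate Free applies instead.
The additional-duty order on B-988 targets Bralador, not Orena; it does not apply.
Duty = £343,967.56 × 0% = £0.00.
Line 3 (J-963, Bralador, 1,146 liters, £276,610.02):
Base rate for J-963 is 12.5% + £2.72/liter.
Duty = £276,610.02 × 12.5% + 1,146 × £2.72 = £37,693.37.
Total = £9,945.07 + £0.00 + £37,693.37 = £47,638.44.

£47,638.44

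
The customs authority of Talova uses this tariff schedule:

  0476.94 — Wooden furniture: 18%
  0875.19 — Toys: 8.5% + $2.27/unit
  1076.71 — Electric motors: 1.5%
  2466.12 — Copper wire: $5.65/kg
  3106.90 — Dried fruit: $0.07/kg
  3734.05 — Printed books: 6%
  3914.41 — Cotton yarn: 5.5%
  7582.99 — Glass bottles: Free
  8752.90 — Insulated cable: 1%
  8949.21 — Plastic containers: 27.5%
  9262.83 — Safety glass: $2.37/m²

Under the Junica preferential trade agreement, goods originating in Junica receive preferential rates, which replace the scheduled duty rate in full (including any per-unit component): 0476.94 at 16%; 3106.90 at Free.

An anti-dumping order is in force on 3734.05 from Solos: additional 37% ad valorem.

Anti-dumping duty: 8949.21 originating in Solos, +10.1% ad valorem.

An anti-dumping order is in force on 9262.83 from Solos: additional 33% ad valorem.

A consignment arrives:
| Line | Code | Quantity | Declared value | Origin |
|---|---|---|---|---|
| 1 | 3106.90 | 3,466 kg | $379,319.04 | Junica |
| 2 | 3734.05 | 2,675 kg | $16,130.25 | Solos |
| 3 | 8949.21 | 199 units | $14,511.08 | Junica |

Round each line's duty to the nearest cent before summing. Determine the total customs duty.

Line 1 (3106.90, Junica, 3,466 kg, $379,319.04):
Base rate for 3106.90 is $0.07/kg.
Origin Junica qualifies under the Talova–Junica agreement and 3106.90 is covered: preferential rate Free applies instead.
Duty = $379,319.04 × 0% = $0.00.
Line 2 (3734.05, Solos, 2,675 kg, $16,130.25):
Base rate for 3734.05 is 6%.
Additional duty on 3734.05 from Solos: +37%. Applied ad valorem rate: 6% + 37% = 43%.
Duty = $16,130.25 × 43% = $6,936.01.
Line 3 (8949.21, Junica, 199 units, $14,511.08):
Base rate for 8949.21 is 27.5%.
Origin Junica is the FTA partner but 8949.21 is not on the preference list; base rate stands.
The additional-duty order on 8949.21 targets Solos, not Junica; it does not apply.
Duty = $14,511.08 × 27.5% = $3,990.55.
Total = $0.00 + $6,936.01 + $3,990.55 = $10,926.56.

$10,926.56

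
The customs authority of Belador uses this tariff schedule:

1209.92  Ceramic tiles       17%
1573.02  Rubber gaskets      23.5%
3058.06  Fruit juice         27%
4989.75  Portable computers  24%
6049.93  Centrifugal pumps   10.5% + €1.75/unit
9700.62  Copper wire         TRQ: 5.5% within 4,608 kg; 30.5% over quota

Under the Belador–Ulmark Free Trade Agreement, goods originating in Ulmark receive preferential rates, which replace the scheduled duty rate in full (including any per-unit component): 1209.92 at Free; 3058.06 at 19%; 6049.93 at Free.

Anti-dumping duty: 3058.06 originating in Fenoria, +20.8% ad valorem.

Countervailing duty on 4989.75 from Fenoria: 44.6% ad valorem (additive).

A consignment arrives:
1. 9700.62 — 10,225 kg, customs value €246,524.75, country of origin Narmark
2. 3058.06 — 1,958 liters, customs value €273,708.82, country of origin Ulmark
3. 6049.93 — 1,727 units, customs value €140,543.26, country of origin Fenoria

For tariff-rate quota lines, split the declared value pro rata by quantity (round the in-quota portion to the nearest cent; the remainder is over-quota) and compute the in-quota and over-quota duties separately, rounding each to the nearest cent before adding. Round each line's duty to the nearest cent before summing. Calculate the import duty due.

Line 1 (9700.62, Narmark, 10,225 kg, €246,524.75):
Code 9700.62 is under a tariff-rate quota (threshold 4,608 kg). In-quota: 4,608 kg at 5.5%; over-quota: 5,617 kg at 30.5%.
Pro-rata value split: in-quota = €246,524.75 × 4,608/10,225 = €111,098.88; over-quota = €246,524.75 − €111,098.88 = €135,425.87.
In-quota duty = €111,098.88 × 5.5% = €6,110.44. Over-quota duty = €135,425.87 × 30.5% = €41,304.89.
Line duty = €6,110.44 + €41,304.89 = €47,415.33.
Line 2 (3058.06, Ulmark, 1,958 liters, €273,708.82):
Base rate for 3058.06 is 27%.
Origin Ulmark qualifies under the Belador–Ulmark agreement and 3058.06 is covered: preferential rate 19% applies instead.
The additional-duty order on 3058.06 targets Fenoria, not Ulmark; it does not apply.
Duty = €273,708.82 × 19% = €52,004.68.
Line 3 (6049.93, Fenoria, 1,727 units, €140,543.26):
Base rate for 6049.93 is 10.5% + €1.75/unit.
6049.93 has an FTA preferential rate, but origin Fenoria is not Ulmark; base rate stands.
Duty = €140,543.26 × 10.5% + 1,727 × €1.75 = €17,779.29.
Total = €47,415.33 + €52,004.68 + €17,779.29 = €117,199.30.

€117,199.30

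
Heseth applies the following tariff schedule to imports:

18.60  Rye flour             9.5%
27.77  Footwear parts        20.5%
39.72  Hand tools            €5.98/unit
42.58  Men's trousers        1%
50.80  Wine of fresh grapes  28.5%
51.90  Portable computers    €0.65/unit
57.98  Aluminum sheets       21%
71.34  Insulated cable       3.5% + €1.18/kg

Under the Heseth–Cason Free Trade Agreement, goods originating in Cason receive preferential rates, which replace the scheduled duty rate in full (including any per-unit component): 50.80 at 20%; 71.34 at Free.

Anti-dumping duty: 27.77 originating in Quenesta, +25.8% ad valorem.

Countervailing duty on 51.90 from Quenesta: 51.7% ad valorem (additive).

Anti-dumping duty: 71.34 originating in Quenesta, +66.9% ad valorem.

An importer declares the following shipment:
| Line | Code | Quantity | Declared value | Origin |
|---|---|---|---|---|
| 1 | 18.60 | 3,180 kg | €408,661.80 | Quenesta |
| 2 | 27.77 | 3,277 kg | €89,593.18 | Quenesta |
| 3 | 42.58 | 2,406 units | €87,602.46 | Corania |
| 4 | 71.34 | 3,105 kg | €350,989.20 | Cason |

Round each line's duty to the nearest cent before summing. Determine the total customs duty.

Line 1 (18.60, Quenesta, 3,180 kg, €408,661.80):
Base rate for 18.60 is 9.5%.
Duty = €408,661.80 × 9.5% = €38,822.87.
Line 2 (27.77, Quenesta, 3,277 kg, €89,593.18):
Base rate for 27.77 is 20.5%.
Additional duty on 27.77 from Quenesta: +25.8%. Applied ad valorem rate: 20.5% + 25.8% = 46.3%.
Duty = €89,593.18 × 46.3% = €41,481.64.
Line 3 (42.58, Corania, 2,406 units, €87,602.46):
Base rate for 42.58 is 1%.
Duty = €87,602.46 × 1% = €876.02.
Line 4 (71.34, Cason, 3,105 kg, €350,989.20):
Base rate for 71.34 is 3.5% + €1.18/kg.
Origin Cason qualifies under the Heseth–Cason agreement and 71.34 is covered: preferential rate Free applies instead.
The additional-duty order on 71.34 targets Quenesta, not Cason; it does not apply.
Duty = €350,989.20 × 0% = €0.00.
Total = €38,822.87 + €41,481.64 + €876.02 + €0.00 = €81,180.53.

€81,180.53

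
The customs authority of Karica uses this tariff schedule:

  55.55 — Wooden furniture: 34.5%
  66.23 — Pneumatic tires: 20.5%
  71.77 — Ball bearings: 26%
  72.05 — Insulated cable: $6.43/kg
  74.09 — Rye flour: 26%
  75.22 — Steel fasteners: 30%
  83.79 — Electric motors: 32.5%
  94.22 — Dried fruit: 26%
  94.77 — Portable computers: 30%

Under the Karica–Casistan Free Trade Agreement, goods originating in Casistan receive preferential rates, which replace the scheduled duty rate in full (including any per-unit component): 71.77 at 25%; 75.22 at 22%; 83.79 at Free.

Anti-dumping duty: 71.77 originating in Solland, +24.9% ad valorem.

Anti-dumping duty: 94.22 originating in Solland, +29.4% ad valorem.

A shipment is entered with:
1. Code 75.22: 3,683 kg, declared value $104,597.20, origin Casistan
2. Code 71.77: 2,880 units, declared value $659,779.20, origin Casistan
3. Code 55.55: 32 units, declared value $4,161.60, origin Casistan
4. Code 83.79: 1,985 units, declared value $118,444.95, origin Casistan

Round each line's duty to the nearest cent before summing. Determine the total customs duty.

Line 1 (75.22, Casistan, 3,683 kg, $104,597.20):
Base rate for 75.22 is 30%.
Origin Casistan qualifies under the Karica–Casistan agreement and 75.22 is covered: preferential rate 22% applies instead.
Duty = $104,597.20 × 22% = $23,011.38.
Line 2 (71.77, Casistan, 2,880 units, $659,779.20):
Base rate for 71.77 is 26%.
Origin Casistan qualifies under the Karica–Casistan agreement and 71.77 is covered: preferential rate 25% applies instead.
The additional-duty order on 71.77 targets Solland, not Casistan; it does not apply.
Duty = $659,779.20 × 25% = $164,944.80.
Line 3 (55.55, Casistan, 32 units, $4,161.60):
Base rate for 55.55 is 34.5%.
Origin Casistan is the FTA partner but 55.55 is not on the preference list; base rate stands.
Duty = $4,161.60 × 34.5% = $1,435.75.
Line 4 (83.79, Casistan, 1,985 units, $118,444.95):
Base rate for 83.79 is 32.5%.
Origin Casistan qualifies under the Karica–Casistan agreement and 83.79 is covered: preferential rate Free applies instead.
Duty = $118,444.95 × 0% = $0.00.
Total = $23,011.38 + $164,944.80 + $1,435.75 + $0.00 = $189,391.93.

$189,391.93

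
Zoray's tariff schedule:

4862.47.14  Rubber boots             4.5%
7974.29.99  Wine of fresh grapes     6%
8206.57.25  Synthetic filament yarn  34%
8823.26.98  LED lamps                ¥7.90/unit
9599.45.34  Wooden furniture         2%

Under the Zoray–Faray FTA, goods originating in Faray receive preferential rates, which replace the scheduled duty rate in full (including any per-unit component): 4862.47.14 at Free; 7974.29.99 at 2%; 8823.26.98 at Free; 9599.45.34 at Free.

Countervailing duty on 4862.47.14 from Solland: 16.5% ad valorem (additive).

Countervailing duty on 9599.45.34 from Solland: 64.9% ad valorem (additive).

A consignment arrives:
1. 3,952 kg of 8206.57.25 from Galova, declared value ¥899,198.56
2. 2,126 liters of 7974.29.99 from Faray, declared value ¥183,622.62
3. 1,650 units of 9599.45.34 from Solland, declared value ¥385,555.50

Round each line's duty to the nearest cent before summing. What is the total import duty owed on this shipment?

¥567,336.59

Line 1 (8206.57.25, Galova, 3,952 kg, ¥899,198.56):
Base rate for 8206.57.25 is 34%.
Duty = ¥899,198.56 × 34% = ¥305,727.51.
Line 2 (7974.29.99, Faray, 2,126 liters, ¥183,622.62):
Base rate for 7974.29.99 is 6%.
Origin Faray qualifies under the Zoray–Faray agreement and 7974.29.99 is covered: preferential rate 2% applies instead.
Duty = ¥183,622.62 × 2% = ¥3,672.45.
Line 3 (9599.45.34, Solland, 1,650 units, ¥385,555.50):
Base rate for 9599.45.34 is 2%.
9599.45.34 has an FTA preferential rate, but origin Solland is not Faray; base rate stands.
Additional duty on 9599.45.34 from Solland: +64.9%. Applied ad valorem rate: 2% + 64.9% = 66.9%.
Duty = ¥385,555.50 × 66.9% = ¥257,936.63.
Total = ¥305,727.51 + ¥3,672.45 + ¥257,936.63 = ¥567,336.59.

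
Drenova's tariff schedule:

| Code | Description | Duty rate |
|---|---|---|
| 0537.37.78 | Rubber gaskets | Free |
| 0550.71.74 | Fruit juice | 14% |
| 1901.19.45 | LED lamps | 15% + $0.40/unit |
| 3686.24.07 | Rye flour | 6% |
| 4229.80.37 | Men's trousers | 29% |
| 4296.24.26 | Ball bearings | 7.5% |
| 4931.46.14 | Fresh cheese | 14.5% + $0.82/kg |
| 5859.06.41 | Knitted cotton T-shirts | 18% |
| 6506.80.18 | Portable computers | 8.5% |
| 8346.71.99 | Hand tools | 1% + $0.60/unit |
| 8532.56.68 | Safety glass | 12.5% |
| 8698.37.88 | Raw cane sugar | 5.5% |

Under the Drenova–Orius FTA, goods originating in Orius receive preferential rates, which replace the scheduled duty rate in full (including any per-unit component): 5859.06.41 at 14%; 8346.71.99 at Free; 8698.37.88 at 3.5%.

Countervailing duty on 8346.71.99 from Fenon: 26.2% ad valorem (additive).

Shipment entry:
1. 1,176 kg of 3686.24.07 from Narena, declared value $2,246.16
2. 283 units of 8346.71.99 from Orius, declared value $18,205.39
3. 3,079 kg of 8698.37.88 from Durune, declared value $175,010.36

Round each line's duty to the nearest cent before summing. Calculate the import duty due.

$9,760.34

Line 1 (3686.24.07, Narena, 1,176 kg, $2,246.16):
Base rate for 3686.24.07 is 6%.
Duty = $2,246.16 × 6% = $134.77.
Line 2 (8346.71.99, Orius, 283 units, $18,205.39):
Base rate for 8346.71.99 is 1% + $0.60/unit.
Origin Orius qualifies under the Drenova–Orius agreement and 8346.71.99 is covered: preferential rate Free applies instead.
The additional-duty order on 8346.71.99 targets Fenon, not Orius; it does not apply.
Duty = $18,205.39 × 0% = $0.00.
Line 3 (8698.37.88, Durune, 3,079 kg, $175,010.36):
Base rate for 8698.37.88 is 5.5%.
8698.37.88 has an FTA preferential rate, but origin Durune is not Orius; base rate stands.
Duty = $175,010.36 × 5.5% = $9,625.57.
Total = $134.77 + $0.00 + $9,625.57 = $9,760.34.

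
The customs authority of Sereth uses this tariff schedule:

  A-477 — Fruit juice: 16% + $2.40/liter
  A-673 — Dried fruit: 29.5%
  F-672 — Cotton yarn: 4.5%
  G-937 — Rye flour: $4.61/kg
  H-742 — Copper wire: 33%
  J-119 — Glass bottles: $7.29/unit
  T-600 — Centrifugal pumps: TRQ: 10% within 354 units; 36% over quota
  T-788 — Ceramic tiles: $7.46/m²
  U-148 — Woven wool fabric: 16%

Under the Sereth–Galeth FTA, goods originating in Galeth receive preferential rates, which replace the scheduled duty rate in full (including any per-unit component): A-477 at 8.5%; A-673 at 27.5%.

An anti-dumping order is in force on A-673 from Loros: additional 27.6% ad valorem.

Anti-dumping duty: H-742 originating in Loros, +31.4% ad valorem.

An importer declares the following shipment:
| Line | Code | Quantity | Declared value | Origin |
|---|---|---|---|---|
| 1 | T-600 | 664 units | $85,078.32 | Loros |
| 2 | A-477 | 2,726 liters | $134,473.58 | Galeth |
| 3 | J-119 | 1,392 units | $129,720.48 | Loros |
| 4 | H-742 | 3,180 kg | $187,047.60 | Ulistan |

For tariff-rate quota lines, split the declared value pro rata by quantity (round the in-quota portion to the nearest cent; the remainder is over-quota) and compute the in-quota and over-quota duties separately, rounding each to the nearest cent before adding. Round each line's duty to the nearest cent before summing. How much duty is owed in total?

$102,138.75

Line 1 (T-600, Loros, 664 units, $85,078.32):
Code T-600 is under a tariff-rate quota (threshold 354 units). In-quota: 354 units at 10%; over-quota: 310 units at 36%.
Pro-rata value split: in-quota = $85,078.32 × 354/664 = $45,358.02; over-quota = $85,078.32 − $45,358.02 = $39,720.30.
In-quota duty = $45,358.02 × 10% = $4,535.80. Over-quota duty = $39,720.30 × 36% = $14,299.31.
Line duty = $4,535.80 + $14,299.31 = $18,835.11.
Line 2 (A-477, Galeth, 2,726 liters, $134,473.58):
Base rate for A-477 is 16% + $2.40/liter.
Origin Galeth qualifies under the Sereth–Galeth agreement and A-477 is covered: preferential rate 8.5% applies instead.
Duty = $134,473.58 × 8.5% = $11,430.25.
Line 3 (J-119, Loros, 1,392 units, $129,720.48):
Base rate for J-119 is $7.29/unit.
Duty = 1,392 × $7.29 = $10,147.68.
Line 4 (H-742, Ulistan, 3,180 kg, $187,047.60):
Base rate for H-742 is 33%.
The additional-duty order on H-742 targets Loros, not Ulistan; it does not apply.
Duty = $187,047.60 × 33% = $61,725.71.
Total = $18,835.11 + $11,430.25 + $10,147.68 + $61,725.71 = $102,138.75.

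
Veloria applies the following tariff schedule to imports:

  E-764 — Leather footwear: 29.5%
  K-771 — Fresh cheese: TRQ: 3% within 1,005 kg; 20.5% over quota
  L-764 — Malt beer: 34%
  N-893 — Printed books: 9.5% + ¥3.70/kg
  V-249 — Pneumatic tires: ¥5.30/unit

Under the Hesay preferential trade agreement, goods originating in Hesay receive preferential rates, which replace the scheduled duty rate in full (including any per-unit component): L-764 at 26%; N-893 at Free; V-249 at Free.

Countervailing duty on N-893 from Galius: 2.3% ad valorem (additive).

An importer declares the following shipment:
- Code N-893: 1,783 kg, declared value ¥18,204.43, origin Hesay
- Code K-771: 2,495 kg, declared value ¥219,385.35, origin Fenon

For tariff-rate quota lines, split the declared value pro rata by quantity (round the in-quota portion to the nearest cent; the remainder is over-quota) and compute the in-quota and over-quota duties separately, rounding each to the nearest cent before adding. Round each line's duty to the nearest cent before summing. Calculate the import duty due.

Line 1 (N-893, Hesay, 1,783 kg, ¥18,204.43):
Base rate for N-893 is 9.5% + ¥3.70/kg.
Origin Hesay qualifies under the Veloria–Hesay agreement and N-893 is covered: preferential rate Free applies instead.
The additional-duty order on N-893 targets Galius, not Hesay; it does not apply.
Duty = ¥18,204.43 × 0% = ¥0.00.
Line 2 (K-771, Fenon, 2,495 kg, ¥219,385.35):
Code K-771 is under a tariff-rate quota (threshold 1,005 kg). In-quota: 1,005 kg at 3%; over-quota: 1,490 kg at 20.5%.
Pro-rata value split: in-quota = ¥219,385.35 × 1,005/2,495 = ¥88,369.65; over-quota = ¥219,385.35 − ¥88,369.65 = ¥131,015.70.
In-quota duty = ¥88,369.65 × 3% = ¥2,651.09. Over-quota duty = ¥131,015.70 × 20.5% = ¥26,858.22.
Line duty = ¥2,651.09 + ¥26,858.22 = ¥29,509.31.
Total = ¥0.00 + ¥29,509.31 = ¥29,509.31.

¥29,509.31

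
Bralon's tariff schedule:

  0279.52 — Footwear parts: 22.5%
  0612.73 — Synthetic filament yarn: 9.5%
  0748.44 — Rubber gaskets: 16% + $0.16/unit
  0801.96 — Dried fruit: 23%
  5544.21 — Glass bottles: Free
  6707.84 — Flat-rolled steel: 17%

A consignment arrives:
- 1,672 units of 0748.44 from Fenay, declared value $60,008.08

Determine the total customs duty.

Line 1 (0748.44, Fenay, 1,672 units, $60,008.08):
Base rate for 0748.44 is 16% + $0.16/unit.
Duty = $60,008.08 × 16% + 1,672 × $0.16 = $9,868.81.

$9,868.81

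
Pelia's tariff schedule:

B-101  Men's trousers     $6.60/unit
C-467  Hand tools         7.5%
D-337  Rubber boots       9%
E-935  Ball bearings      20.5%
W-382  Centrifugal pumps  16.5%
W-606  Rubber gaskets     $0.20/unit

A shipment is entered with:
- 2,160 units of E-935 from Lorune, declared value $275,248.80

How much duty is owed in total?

$56,426.00

Line 1 (E-935, Lorune, 2,160 units, $275,248.80):
Base rate for E-935 is 20.5%.
Duty = $275,248.80 × 20.5% = $56,426.00.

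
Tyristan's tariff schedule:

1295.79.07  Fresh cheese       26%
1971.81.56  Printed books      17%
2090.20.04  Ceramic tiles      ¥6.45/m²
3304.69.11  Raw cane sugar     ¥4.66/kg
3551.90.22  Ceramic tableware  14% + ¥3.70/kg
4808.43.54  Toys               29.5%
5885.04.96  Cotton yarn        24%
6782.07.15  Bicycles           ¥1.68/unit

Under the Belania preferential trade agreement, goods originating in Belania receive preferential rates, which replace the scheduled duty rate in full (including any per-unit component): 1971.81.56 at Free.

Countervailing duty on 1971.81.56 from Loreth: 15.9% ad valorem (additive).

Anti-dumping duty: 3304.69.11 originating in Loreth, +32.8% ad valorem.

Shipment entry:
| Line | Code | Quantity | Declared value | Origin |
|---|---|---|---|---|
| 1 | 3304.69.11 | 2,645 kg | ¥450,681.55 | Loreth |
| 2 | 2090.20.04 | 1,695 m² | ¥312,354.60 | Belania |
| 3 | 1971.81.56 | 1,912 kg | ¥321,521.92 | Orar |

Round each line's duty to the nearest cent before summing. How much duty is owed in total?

¥225,740.73

Line 1 (3304.69.11, Loreth, 2,645 kg, ¥450,681.55):
Base rate for 3304.69.11 is ¥4.66/kg.
Additional duty on 3304.69.11 from Loreth: +32.8% ad valorem. Applied ad valorem rate = 32.8%.
Duty = ¥450,681.55 × 32.8% + 2,645 × ¥4.66 = ¥160,149.25.
Line 2 (2090.20.04, Belania, 1,695 m², ¥312,354.60):
Base rate for 2090.20.04 is ¥6.45/m².
Origin Belania is the FTA partner but 2090.20.04 is not on the preference list; base rate stands.
Duty = 1,695 × ¥6.45 = ¥10,932.75.
Line 3 (1971.81.56, Orar, 1,912 kg, ¥321,521.92):
Base rate for 1971.81.56 is 17%.
1971.81.56 has an FTA preferential rate, but origin Orar is not Belania; base rate stands.
The additional-duty order on 1971.81.56 targets Loreth, not Orar; it does not apply.
Duty = ¥321,521.92 × 17% = ¥54,658.73.
Total = ¥160,149.25 + ¥10,932.75 + ¥54,658.73 = ¥225,740.73.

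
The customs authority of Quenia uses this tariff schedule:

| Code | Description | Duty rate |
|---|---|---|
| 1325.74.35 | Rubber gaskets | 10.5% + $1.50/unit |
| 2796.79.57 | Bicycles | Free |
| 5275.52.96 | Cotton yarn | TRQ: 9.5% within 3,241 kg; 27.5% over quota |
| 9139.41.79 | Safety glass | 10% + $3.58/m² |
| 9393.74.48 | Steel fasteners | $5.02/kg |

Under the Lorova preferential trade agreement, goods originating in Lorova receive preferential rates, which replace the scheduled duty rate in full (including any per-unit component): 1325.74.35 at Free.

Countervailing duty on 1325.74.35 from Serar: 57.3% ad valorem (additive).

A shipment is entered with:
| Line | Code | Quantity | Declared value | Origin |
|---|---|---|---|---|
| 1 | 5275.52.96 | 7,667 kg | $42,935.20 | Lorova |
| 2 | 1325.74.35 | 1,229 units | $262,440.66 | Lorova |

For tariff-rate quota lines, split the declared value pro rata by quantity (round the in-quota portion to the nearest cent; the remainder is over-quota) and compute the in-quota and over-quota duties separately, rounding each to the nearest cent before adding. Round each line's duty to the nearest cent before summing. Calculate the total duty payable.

$8,540.25

Line 1 (5275.52.96, Lorova, 7,667 kg, $42,935.20):
Code 5275.52.96 is under a tariff-rate quota (threshold 3,241 kg). In-quota: 3,241 kg at 9.5%; over-quota: 4,426 kg at 27.5%.
Pro-rata value split: in-quota = $42,935.20 × 3,241/7,667 = $18,149.60; over-quota = $42,935.20 − $18,149.60 = $24,785.60.
In-quota duty = $18,149.60 × 9.5% = $1,724.21. Over-quota duty = $24,785.60 × 27.5% = $6,816.04.
Line duty = $1,724.21 + $6,816.04 = $8,540.25.
Line 2 (1325.74.35, Lorova, 1,229 units, $262,440.66):
Base rate for 1325.74.35 is 10.5% + $1.50/unit.
Origin Lorova qualifies under the Quenia–Lorova agreement and 1325.74.35 is covered: preferential rate Free applies instead.
The additional-duty order on 1325.74.35 targets Serar, not Lorova; it does not apply.
Duty = $262,440.66 × 0% = $0.00.
Total = $8,540.25 + $0.00 = $8,540.25.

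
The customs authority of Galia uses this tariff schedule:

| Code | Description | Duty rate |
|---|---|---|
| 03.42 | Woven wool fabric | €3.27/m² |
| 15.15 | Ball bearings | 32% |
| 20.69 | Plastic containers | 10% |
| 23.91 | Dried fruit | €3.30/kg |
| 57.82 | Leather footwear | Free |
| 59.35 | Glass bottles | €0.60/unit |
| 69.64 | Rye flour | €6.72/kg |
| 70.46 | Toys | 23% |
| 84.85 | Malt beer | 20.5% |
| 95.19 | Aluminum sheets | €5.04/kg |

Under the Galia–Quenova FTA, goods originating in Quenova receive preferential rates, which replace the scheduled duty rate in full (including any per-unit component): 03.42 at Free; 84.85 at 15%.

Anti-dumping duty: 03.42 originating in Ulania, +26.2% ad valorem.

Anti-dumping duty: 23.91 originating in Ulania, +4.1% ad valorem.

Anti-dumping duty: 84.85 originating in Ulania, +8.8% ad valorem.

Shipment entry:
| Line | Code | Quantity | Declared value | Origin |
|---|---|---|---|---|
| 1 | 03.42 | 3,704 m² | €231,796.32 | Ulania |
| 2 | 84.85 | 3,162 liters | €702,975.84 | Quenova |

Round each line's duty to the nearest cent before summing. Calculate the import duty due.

€178,289.10

Line 1 (03.42, Ulania, 3,704 m², €231,796.32):
Base rate for 03.42 is €3.27/m².
03.42 has an FTA preferential rate, but origin Ulania is not Quenova; base rate stands.
Additional duty on 03.42 from Ulania: +26.2% ad valorem. Applied ad valorem rate = 26.2%.
Duty = €231,796.32 × 26.2% + 3,704 × €3.27 = €72,842.72.
Line 2 (84.85, Quenova, 3,162 liters, €702,975.84):
Base rate for 84.85 is 20.5%.
Origin Quenova qualifies under the Galia–Quenova agreement and 84.85 is covered: preferential rate 15% applies instead.
The additional-duty order on 84.85 targets Ulania, not Quenova; it does not apply.
Duty = €702,975.84 × 15% = €105,446.38.
Total = €72,842.72 + €105,446.38 = €178,289.10.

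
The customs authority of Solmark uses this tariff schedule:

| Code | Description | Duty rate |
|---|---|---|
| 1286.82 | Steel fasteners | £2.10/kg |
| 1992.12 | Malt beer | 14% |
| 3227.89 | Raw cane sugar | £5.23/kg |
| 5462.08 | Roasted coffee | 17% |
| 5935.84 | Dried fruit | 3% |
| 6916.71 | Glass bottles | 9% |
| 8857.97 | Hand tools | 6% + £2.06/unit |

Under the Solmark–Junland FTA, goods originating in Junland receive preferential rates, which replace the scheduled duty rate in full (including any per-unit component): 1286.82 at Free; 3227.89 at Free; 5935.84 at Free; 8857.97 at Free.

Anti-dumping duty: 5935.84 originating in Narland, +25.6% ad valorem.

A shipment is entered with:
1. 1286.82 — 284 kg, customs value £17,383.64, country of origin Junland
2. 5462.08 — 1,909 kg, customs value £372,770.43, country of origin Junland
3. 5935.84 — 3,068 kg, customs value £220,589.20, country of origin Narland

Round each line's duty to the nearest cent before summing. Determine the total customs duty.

£126,459.48

Line 1 (1286.82, Junland, 284 kg, £17,383.64):
Base rate for 1286.82 is £2.10/kg.
Origin Junland qualifies under the Solmark–Junland agreement and 1286.82 is covered: preferential rate Free applies instead.
Duty = £17,383.64 × 0% = £0.00.
Line 2 (5462.08, Junland, 1,909 kg, £372,770.43):
Base rate for 5462.08 is 17%.
Origin Junland is the FTA partner but 5462.08 is not on the preference list; base rate stands.
Duty = £372,770.43 × 17% = £63,370.97.
Line 3 (5935.84, Narland, 3,068 kg, £220,589.20):
Base rate for 5935.84 is 3%.
5935.84 has an FTA preferential rate, but origin Narland is not Junland; base rate stands.
Additional duty on 5935.84 from Narland: +25.6%. Applied ad valorem rate: 3% + 25.6% = 28.6%.
Duty = £220,589.20 × 28.6% = £63,088.51.
Total = £0.00 + £63,370.97 + £63,088.51 = £126,459.48.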